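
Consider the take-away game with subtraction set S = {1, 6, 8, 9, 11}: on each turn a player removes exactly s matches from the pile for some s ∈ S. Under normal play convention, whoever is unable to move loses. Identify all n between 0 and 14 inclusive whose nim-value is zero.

G(0) = 0
G(1) = mex{0} = 1
G(2) = mex{1} = 0
G(3) = mex{0} = 1
G(4) = mex{1} = 0
G(5) = mex{0} = 1
G(6) = mex{1,0} = 2
G(7) = mex{2,1} = 0
G(8) = mex{0,0,0} = 1
G(9) = mex{1,1,1,0} = 2
G(10) = mex{2,0,0,1} = 3
G(11) = mex{3,1,1,0,0} = 2
G(12) = mex{2,2,0,1,1} = 3
G(13) = mex{3,0,1,0,0} = 2
G(14) = mex{2,1,2,1,1} = 0
P-positions are exactly the n with G(n) = 0.

0, 2, 4, 7, 14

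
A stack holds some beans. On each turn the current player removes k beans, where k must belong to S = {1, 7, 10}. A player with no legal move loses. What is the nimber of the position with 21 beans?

0

G(0) = 0
G(1) = mex{0} = 1
G(2) = mex{1} = 0
G(3) = mex{0} = 1
G(4) = mex{1} = 0
G(5) = mex{0} = 1
G(6) = mex{1} = 0
G(7) = mex{0,0} = 1
G(8) = mex{1,1} = 0
G(9) = mex{0,0} = 1
G(10) = mex{1,1,0} = 2
G(11) = mex{2,0,1} = 3
G(12) = mex{3,1,0} = 2
G(13) = mex{2,0,1} = 3
G(14) = mex{3,1,0} = 2
G(15) = mex{2,0,1} = 3
G(16) = mex{3,1,0} = 2
G(17) = mex{2,2,1} = 0
G(18) = mex{0,3,0} = 1
G(19) = mex{1,2,1} = 0
G(20) = mex{0,3,2} = 1
G(21) = mex{1,2,3} = 0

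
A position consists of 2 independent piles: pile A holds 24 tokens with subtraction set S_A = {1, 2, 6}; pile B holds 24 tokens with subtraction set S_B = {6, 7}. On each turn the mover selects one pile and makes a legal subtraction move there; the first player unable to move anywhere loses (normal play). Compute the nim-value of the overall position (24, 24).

1

Pile A, S = {1, 2, 6}:
G(0) = 0
G(1) = mex{0} = 1
G(2) = mex{1,0} = 2
G(3) = mex{2,1} = 0
G(4) = mex{0,2} = 1
G(5) = mex{1,0} = 2
G(6) = mex{2,1,0} = 3
G(7) = mex{3,2,1} = 0
G(8) = mex{0,3,2} = 1
G(9) = mex{1,0,0} = 2
G(10) = mex{2,1,1} = 0
G(11) = mex{0,2,2} = 1
G(12) = mex{1,0,3} = 2
G(13) = mex{2,1,0} = 3
G(14) = mex{3,2,1} = 0
G(15) = mex{0,3,2} = 1
G(16) = mex{1,0,0} = 2
G(17) = mex{2,1,1} = 0
G(18) = mex{0,2,2} = 1
G(19) = mex{1,0,3} = 2
G(20) = mex{2,1,0} = 3
G(21) = mex{3,2,1} = 0
G(22) = mex{0,3,2} = 1
G(23) = mex{1,0,0} = 2
G(24) = mex{2,1,1} = 0
G_A(24) = 0.
Pile B, S = {6, 7}:
G(0) = 0
G(1) = mex{} = 0
G(2) = mex{} = 0
G(3) = mex{} = 0
G(4) = mex{} = 0
G(5) = mex{} = 0
G(6) = mex{0} = 1
G(7) = mex{0,0} = 1
G(8) = mex{0,0} = 1
G(9) = mex{0,0} = 1
G(10) = mex{0,0} = 1
G(11) = mex{0,0} = 1
G(12) = mex{1,0} = 2
G(13) = mex{1,1} = 0
G(14) = mex{1,1} = 0
G(15) = mex{1,1} = 0
G(16) = mex{1,1} = 0
G(17) = mex{1,1} = 0
G(18) = mex{2,1} = 0
G(19) = mex{0,2} = 1
G(20) = mex{0,0} = 1
G(21) = mex{0,0} = 1
G(22) = mex{0,0} = 1
G(23) = mex{0,0} = 1
G(24) = mex{0,0} = 1
G_B(24) = 1.
Combined Grundy value = 0 ⊕ 1 = 1.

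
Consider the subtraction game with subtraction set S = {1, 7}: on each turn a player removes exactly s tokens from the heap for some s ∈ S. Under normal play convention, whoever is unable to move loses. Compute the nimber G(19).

n :  0  1  2  3  4  5  6  7  8  9 10 11 12 13 14 15 16 17 18 19
G :  0  1  0  1  0  1  0  1  0  1  0  1  0  1  0  1  0  1  0  1

1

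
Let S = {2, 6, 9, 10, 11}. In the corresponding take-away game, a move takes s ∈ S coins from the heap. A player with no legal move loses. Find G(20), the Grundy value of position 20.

0

n :  0  1  2  3  4  5  6  7  8  9 10 11 12 13 14 15 16 17 18 19 20
G :  0  0  1  1  0  0  1  1  0  2  1  3  2  2  3  3  2  2  3  3  0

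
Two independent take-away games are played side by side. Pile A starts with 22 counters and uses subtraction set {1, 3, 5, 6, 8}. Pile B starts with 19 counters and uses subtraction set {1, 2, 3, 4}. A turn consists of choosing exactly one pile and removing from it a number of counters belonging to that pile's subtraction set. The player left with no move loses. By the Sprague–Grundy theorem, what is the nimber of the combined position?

Pile A, S = {1, 3, 5, 6, 8}:
G(0) = 0
G(1) = mex{0} = 1
G(2) = mex{1} = 0
G(3) = mex{0,0} = 1
G(4) = mex{1,1} = 0
G(5) = mex{0,0,0} = 1
G(6) = mex{1,1,1,0} = 2
G(7) = mex{2,0,0,1} = 3
G(8) = mex{3,1,1,0,0} = 2
G(9) = mex{2,2,0,1,1} = 3
G(10) = mex{3,3,1,0,0} = 2
G(11) = mex{2,2,2,1,1} = 0
G(12) = mex{0,3,3,2,0} = 1
G(13) = mex{1,2,2,3,1} = 0
G(14) = mex{0,0,3,2,2} = 1
G(15) = mex{1,1,2,3,3} = 0
G(16) = mex{0,0,0,2,2} = 1
G(17) = mex{1,1,1,0,3} = 2
G(18) = mex{2,0,0,1,2} = 3
G(19) = mex{3,1,1,0,0} = 2
G(20) = mex{2,2,0,1,1} = 3
G(21) = mex{3,3,1,0,0} = 2
G(22) = mex{2,2,2,1,1} = 0
G_A(22) = 0.
Pile B, S = {1, 2, 3, 4}:
n :  0  1  2  3  4  5  6  7  8  9 10 11 12 13 14 15 16 17 18 19
G :  0  1  2  3  4  0  1  2  3  4  0  1  2  3  4  0  1  2  3  4
G_B(19) = 4.
Combined Grundy value = 0 ⊕ 4 = 4.

4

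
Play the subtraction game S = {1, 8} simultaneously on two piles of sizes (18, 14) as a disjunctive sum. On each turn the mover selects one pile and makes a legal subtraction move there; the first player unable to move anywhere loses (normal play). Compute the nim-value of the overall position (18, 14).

1

All piles use S = {1, 8}:
G(0) = 0
G(1) = mex{0} = 1
G(2) = mex{1} = 0
G(3) = mex{0} = 1
G(4) = mex{1} = 0
G(5) = mex{0} = 1
G(6) = mex{1} = 0
G(7) = mex{0} = 1
G(8) = mex{1,0} = 2
G(9) = mex{2,1} = 0
G(10) = mex{0,0} = 1
G(11) = mex{1,1} = 0
G(12) = mex{0,0} = 1
G(13) = mex{1,1} = 0
G(14) = mex{0,0} = 1
G(15) = mex{1,1} = 0
G(16) = mex{0,2} = 1
G(17) = mex{1,0} = 2
G(18) = mex{2,1} = 0
Pile A: G(18) = 0.
Pile B: G(14) = 1.
Combined Grundy value = 0 ⊕ 1 = 1.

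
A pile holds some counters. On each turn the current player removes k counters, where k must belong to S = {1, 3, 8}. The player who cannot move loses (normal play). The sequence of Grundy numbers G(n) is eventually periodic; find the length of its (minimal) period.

n :  0  1  2  3  4  5  6  7  8  9 10 11 12 13 14 15 16 17 18 19 20 21 22 23
G :  0  1  0  1  0  1  0  1  2  3  2  0  1  0  1  0  1  0  1  2  3  2  0  1
G(n+11) = G(n) holds for n = 0,…,7 (a full window of length max(S) = 8), so the sequence is purely periodic with period 11.

11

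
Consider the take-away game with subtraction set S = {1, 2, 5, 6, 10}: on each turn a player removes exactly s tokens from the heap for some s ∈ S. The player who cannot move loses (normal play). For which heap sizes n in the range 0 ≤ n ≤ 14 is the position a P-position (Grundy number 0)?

0, 3, 7, 11, 14

n :  0  1  2  3  4  5  6  7  8  9 10 11 12 13 14
G :  0  1  2  0  1  2  3  0  1  2  3  0  1  2  0
P-positions are exactly the n with G(n) = 0.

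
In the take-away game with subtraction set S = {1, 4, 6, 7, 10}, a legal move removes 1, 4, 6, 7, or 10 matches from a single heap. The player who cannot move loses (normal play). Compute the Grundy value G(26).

3

n :  0  1  2  3  4  5  6  7  8  9 10 11 12 13 14 15 16 17 18 19 20 21 22 23 24 25 26
G :  0  1  0  1  2  0  1  2  3  2  3  4  2  0  1  5  0  1  0  1  2  0  1  2  3  2  3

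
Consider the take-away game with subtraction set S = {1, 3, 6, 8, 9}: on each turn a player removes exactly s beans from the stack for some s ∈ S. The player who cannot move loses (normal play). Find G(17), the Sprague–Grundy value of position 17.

G(0) = 0
G(1) = mex{0} = 1
G(2) = mex{1} = 0
G(3) = mex{0,0} = 1
G(4) = mex{1,1} = 0
G(5) = mex{0,0} = 1
G(6) = mex{1,1,0} = 2
G(7) = mex{2,0,1} = 3
G(8) = mex{3,1,0,0} = 2
G(9) = mex{2,2,1,1,0} = 3
G(10) = mex{3,3,0,0,1} = 2
G(11) = mex{2,2,1,1,0} = 3
G(12) = mex{3,3,2,0,1} = 4
G(13) = mex{4,2,3,1,0} = 5
G(14) = mex{5,3,2,2,1} = 0
G(15) = mex{0,4,3,3,2} = 1
G(16) = mex{1,5,2,2,3} = 0
G(17) = mex{0,0,3,3,2} = 1

1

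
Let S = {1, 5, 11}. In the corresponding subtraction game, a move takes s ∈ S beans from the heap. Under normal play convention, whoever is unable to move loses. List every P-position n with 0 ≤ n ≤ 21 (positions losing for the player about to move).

n :  0  1  2  3  4  5  6  7  8  9 10 11 12 13 14 15 16 17 18 19 20 21
G :  0  1  0  1  0  1  0  1  0  1  0  1  0  1  0  1  0  1  0  1  0  1
P-positions are exactly the n with G(n) = 0.

0, 2, 4, 6, 8, 10, 12, 14, 16, 18, 20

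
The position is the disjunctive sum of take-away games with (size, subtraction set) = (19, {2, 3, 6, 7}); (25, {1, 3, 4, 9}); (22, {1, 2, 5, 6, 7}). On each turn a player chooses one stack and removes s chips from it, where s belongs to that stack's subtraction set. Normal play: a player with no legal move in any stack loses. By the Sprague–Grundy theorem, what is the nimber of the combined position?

Stack A, S = {2, 3, 6, 7}:
G(0) = 0
G(1) = mex{} = 0
G(2) = mex{0} = 1
G(3) = mex{0,0} = 1
G(4) = mex{1,0} = 2
G(5) = mex{1,1} = 0
G(6) = mex{2,1,0} = 3
G(7) = mex{0,2,0,0} = 1
G(8) = mex{3,0,1,0} = 2
G(9) = mex{1,3,1,1} = 0
G(10) = mex{2,1,2,1} = 0
G(11) = mex{0,2,0,2} = 1
G(12) = mex{0,0,3,0} = 1
G(13) = mex{1,0,1,3} = 2
G(14) = mex{1,1,2,1} = 0
G(15) = mex{2,1,0,2} = 3
G(16) = mex{0,2,0,0} = 1
G(17) = mex{3,0,1,0} = 2
G(18) = mex{1,3,1,1} = 0
G(19) = mex{2,1,2,1} = 0
G_A(19) = 0.
Stack B, S = {1, 3, 4, 9}:
G(0) = 0
G(1) = mex{0} = 1
G(2) = mex{1} = 0
G(3) = mex{0,0} = 1
G(4) = mex{1,1,0} = 2
G(5) = mex{2,0,1} = 3
G(6) = mex{3,1,0} = 2
G(7) = mex{2,2,1} = 0
G(8) = mex{0,3,2} = 1
G(9) = mex{1,2,3,0} = 4
G(10) = mex{4,0,2,1} = 3
G(11) = mex{3,1,0,0} = 2
G(12) = mex{2,4,1,1} = 0
G(13) = mex{0,3,4,2} = 1
G(14) = mex{1,2,3,3} = 0
G(15) = mex{0,0,2,2} = 1
G(16) = mex{1,1,0,0} = 2
G(17) = mex{2,0,1,1} = 3
G(18) = mex{3,1,0,4} = 2
G(19) = mex{2,2,1,3} = 0
G(20) = mex{0,3,2,2} = 1
G(21) = mex{1,2,3,0} = 4
G(22) = mex{4,0,2,1} = 3
G(23) = mex{3,1,0,0} = 2
G(24) = mex{2,4,1,1} = 0
G(25) = mex{0,3,4,2} = 1
G_B(25) = 1.
Stack C, S = {1, 2, 5, 6, 7}:
G(0) = 0
G(1) = mex{0} = 1
G(2) = mex{1,0} = 2
G(3) = mex{2,1} = 0
G(4) = mex{0,2} = 1
G(5) = mex{1,0,0} = 2
G(6) = mex{2,1,1,0} = 3
G(7) = mex{3,2,2,1,0} = 4
G(8) = mex{4,3,0,2,1} = 5
G(9) = mex{5,4,1,0,2} = 3
G(10) = mex{3,5,2,1,0} = 4
G(11) = mex{4,3,3,2,1} = 0
G(12) = mex{0,4,4,3,2} = 1
G(13) = mex{1,0,5,4,3} = 2
G(14) = mex{2,1,3,5,4} = 0
G(15) = mex{0,2,4,3,5} = 1
G(16) = mex{1,0,0,4,3} = 2
G(17) = mex{2,1,1,0,4} = 3
G(18) = mex{3,2,2,1,0} = 4
G(19) = mex{4,3,0,2,1} = 5
G(20) = mex{5,4,1,0,2} = 3
G(21) = mex{3,5,2,1,0} = 4
G(22) = mex{4,3,3,2,1} = 0
G_C(22) = 0.
Combined Grundy value = 0 ⊕ 1 ⊕ 0 = 1.

1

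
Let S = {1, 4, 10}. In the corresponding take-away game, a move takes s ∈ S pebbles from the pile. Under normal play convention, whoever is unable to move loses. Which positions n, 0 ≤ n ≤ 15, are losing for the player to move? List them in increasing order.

0, 2, 5, 7, 13

n :  0  1  2  3  4  5  6  7  8  9 10 11 12 13 14 15
G :  0  1  0  1  2  0  1  0  1  2  3  2  3  0  1  3
P-positions are exactly the n with G(n) = 0.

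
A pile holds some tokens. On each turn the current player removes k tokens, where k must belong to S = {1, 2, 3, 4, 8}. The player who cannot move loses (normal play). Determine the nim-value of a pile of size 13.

3

G(0) = 0
G(1) = mex{0} = 1
G(2) = mex{1,0} = 2
G(3) = mex{2,1,0} = 3
G(4) = mex{3,2,1,0} = 4
G(5) = mex{4,3,2,1} = 0
G(6) = mex{0,4,3,2} = 1
G(7) = mex{1,0,4,3} = 2
G(8) = mex{2,1,0,4,0} = 3
G(9) = mex{3,2,1,0,1} = 4
G(10) = mex{4,3,2,1,2} = 0
G(11) = mex{0,4,3,2,3} = 1
G(12) = mex{1,0,4,3,4} = 2
G(13) = mex{2,1,0,4,0} = 3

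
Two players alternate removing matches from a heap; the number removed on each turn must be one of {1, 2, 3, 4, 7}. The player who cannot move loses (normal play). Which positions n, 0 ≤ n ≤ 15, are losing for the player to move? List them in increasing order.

G(0) = 0
G(1) = mex{0} = 1
G(2) = mex{1,0} = 2
G(3) = mex{2,1,0} = 3
G(4) = mex{3,2,1,0} = 4
G(5) = mex{4,3,2,1} = 0
G(6) = mex{0,4,3,2} = 1
G(7) = mex{1,0,4,3,0} = 2
G(8) = mex{2,1,0,4,1} = 3
G(9) = mex{3,2,1,0,2} = 4
G(10) = mex{4,3,2,1,3} = 0
G(11) = mex{0,4,3,2,4} = 1
G(12) = mex{1,0,4,3,0} = 2
G(13) = mex{2,1,0,4,1} = 3
G(14) = mex{3,2,1,0,2} = 4
G(15) = mex{4,3,2,1,3} = 0
P-positions are exactly the n with G(n) = 0.

0, 5, 10, 15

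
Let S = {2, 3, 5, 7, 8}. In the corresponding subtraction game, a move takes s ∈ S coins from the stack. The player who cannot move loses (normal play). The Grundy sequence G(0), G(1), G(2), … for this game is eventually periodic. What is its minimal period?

10

G(0) = 0
G(1) = mex{} = 0
G(2) = mex{0} = 1
G(3) = mex{0,0} = 1
G(4) = mex{1,0} = 2
G(5) = mex{1,1,0} = 2
G(6) = mex{2,1,0} = 3
G(7) = mex{2,2,1,0} = 3
G(8) = mex{3,2,1,0,0} = 4
G(9) = mex{3,3,2,1,0} = 4
G(10) = mex{4,3,2,1,1} = 0
G(11) = mex{4,4,3,2,1} = 0
G(12) = mex{0,4,3,2,2} = 1
G(13) = mex{0,0,4,3,2} = 1
G(14) = mex{1,0,4,3,3} = 2
G(15) = mex{1,1,0,4,3} = 2
G(16) = mex{2,1,0,4,4} = 3
G(17) = mex{2,2,1,0,4} = 3
G(18) = mex{3,2,1,0,0} = 4
G(19) = mex{3,3,2,1,0} = 4
G(20) = mex{4,3,2,1,1} = 0
G(21) = mex{4,4,3,2,1} = 0
G(n+10) = G(n) holds for n = 0,…,7 (a full window of length max(S) = 8), so the sequence is purely periodic with period 10.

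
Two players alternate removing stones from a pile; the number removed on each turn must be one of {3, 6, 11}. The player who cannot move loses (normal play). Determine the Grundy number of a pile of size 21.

G(0) = 0
G(1) = mex{} = 0
G(2) = mex{} = 0
G(3) = mex{0} = 1
G(4) = mex{0} = 1
G(5) = mex{0} = 1
G(6) = mex{1,0} = 2
G(7) = mex{1,0} = 2
G(8) = mex{1,0} = 2
G(9) = mex{2,1} = 0
G(10) = mex{2,1} = 0
G(11) = mex{2,1,0} = 3
G(12) = mex{0,2,0} = 1
G(13) = mex{0,2,0} = 1
G(14) = mex{3,2,1} = 0
G(15) = mex{1,0,1} = 2
G(16) = mex{1,0,1} = 2
G(17) = mex{0,3,2} = 1
G(18) = mex{2,1,2} = 0
G(19) = mex{2,1,2} = 0
G(20) = mex{1,0,0} = 2
G(21) = mex{0,2,0} = 1

1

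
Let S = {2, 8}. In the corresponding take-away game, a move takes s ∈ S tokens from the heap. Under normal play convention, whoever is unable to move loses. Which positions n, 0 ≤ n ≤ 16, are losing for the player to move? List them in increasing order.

G(0) = 0
G(1) = mex{} = 0
G(2) = mex{0} = 1
G(3) = mex{0} = 1
G(4) = mex{1} = 0
G(5) = mex{1} = 0
G(6) = mex{0} = 1
G(7) = mex{0} = 1
G(8) = mex{1,0} = 2
G(9) = mex{1,0} = 2
G(10) = mex{2,1} = 0
G(11) = mex{2,1} = 0
G(12) = mex{0,0} = 1
G(13) = mex{0,0} = 1
G(14) = mex{1,1} = 0
G(15) = mex{1,1} = 0
G(16) = mex{0,2} = 1
P-positions are exactly the n with G(n) = 0.

0, 1, 4, 5, 10, 11, 14, 15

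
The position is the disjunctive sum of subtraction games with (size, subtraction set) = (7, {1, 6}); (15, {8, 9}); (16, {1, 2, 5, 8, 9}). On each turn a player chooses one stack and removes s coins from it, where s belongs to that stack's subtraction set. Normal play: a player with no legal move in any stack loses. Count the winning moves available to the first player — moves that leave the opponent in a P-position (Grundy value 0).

6

Stack A, S = {1, 6}:
G(0) = 0
G(1) = mex{0} = 1
G(2) = mex{1} = 0
G(3) = mex{0} = 1
G(4) = mex{1} = 0
G(5) = mex{0} = 1
G(6) = mex{1,0} = 2
G(7) = mex{2,1} = 0
G_A(7) = 0.
Stack B, S = {8, 9}:
G(0) = 0
G(1) = mex{} = 0
G(2) = mex{} = 0
G(3) = mex{} = 0
G(4) = mex{} = 0
G(5) = mex{} = 0
G(6) = mex{} = 0
G(7) = mex{} = 0
G(8) = mex{0} = 1
G(9) = mex{0,0} = 1
G(10) = mex{0,0} = 1
G(11) = mex{0,0} = 1
G(12) = mex{0,0} = 1
G(13) = mex{0,0} = 1
G(14) = mex{0,0} = 1
G(15) = mex{0,0} = 1
G_B(15) = 1.
Stack C, S = {1, 2, 5, 8, 9}:
n :  0  1  2  3  4  5  6  7  8  9 10 11 12 13 14 15 16
G :  0  1  2  0  1  2  0  1  2  3  0  1  2  0  1  2  0
G_C(16) = 0.
Combined Grundy value = 0 ⊕ 1 ⊕ 0 = 1.
A winning move leaves total XOR = 0, i.e. changes one component's Grundy value g to g ⊕ X where X is the current total.
Stack A: need g' = 0⊕1 = 1. Options: 7−1→G=2, 7−6→G=1. Hits: 1.
Stack B: need g' = 1⊕1 = 0. Options: 15−8→G=0, 15−9→G=0. Hits: 2.
Stack C: need g' = 0⊕1 = 1. Options: 16−1→G=2, 16−2→G=1, 16−5→G=1, 16−8→G=2, 16−9→G=1. Hits: 3.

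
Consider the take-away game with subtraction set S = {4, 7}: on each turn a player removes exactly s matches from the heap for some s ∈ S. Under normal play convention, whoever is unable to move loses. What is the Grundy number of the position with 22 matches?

n :  0  1  2  3  4  5  6  7  8  9 10 11 12 13 14 15 16 17 18 19 20 21 22
G :  0  0  0  0  1  1  1  1  2  2  2  0  0  0  0  1  1  1  1  2  2  2  0

0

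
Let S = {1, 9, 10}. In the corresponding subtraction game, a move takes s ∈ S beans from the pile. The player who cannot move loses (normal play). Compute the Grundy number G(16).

G(0) = 0
G(1) = mex{0} = 1
G(2) = mex{1} = 0
G(3) = mex{0} = 1
G(4) = mex{1} = 0
G(5) = mex{0} = 1
G(6) = mex{1} = 0
G(7) = mex{0} = 1
G(8) = mex{1} = 0
G(9) = mex{0,0} = 1
G(10) = mex{1,1,0} = 2
G(11) = mex{2,0,1} = 3
G(12) = mex{3,1,0} = 2
G(13) = mex{2,0,1} = 3
G(14) = mex{3,1,0} = 2
G(15) = mex{2,0,1} = 3
G(16) = mex{3,1,0} = 2

2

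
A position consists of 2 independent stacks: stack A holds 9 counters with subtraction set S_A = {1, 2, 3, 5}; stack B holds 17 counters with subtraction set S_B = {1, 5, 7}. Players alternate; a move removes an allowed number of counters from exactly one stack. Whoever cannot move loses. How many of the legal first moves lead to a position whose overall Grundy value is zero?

0

Stack A, S = {1, 2, 3, 5}:
n : 0 1 2 3 4 5 6 7 8 9
G : 0 1 2 3 0 1 2 3 0 1
G_A(9) = 1.
Stack B, S = {1, 5, 7}:
G(0) = 0
G(1) = mex{0} = 1
G(2) = mex{1} = 0
G(3) = mex{0} = 1
G(4) = mex{1} = 0
G(5) = mex{0,0} = 1
G(6) = mex{1,1} = 0
G(7) = mex{0,0,0} = 1
G(8) = mex{1,1,1} = 0
G(9) = mex{0,0,0} = 1
G(10) = mex{1,1,1} = 0
G(11) = mex{0,0,0} = 1
G(12) = mex{1,1,1} = 0
G(13) = mex{0,0,0} = 1
G(14) = mex{1,1,1} = 0
G(15) = mex{0,0,0} = 1
G(16) = mex{1,1,1} = 0
G(17) = mex{0,0,0} = 1
G_B(17) = 1.
Combined Grundy value = 1 ⊕ 1 = 0.
A winning move leaves total XOR = 0, i.e. changes one component's Grundy value g to g ⊕ X where X is the current total.
Stack A: target g' = 1⊕0 = 1, but every legal move changes the Grundy value (mex property), so 0 moves.
Stack B: target g' = 1⊕0 = 1, but every legal move changes the Grundy value (mex property), so 0 moves.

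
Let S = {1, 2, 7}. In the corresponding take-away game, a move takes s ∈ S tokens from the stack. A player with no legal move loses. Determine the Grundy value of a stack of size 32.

n :  0  1  2  3  4  5  6  7  8  9 10 11 12 13 14 15 16 17 18 19 20 21 22 23 24 25 26 27 28 29 30 31 32
G :  0  1  2  0  1  2  0  1  2  0  1  2  0  1  2  0  1  2  0  1  2  0  1  2  0  1  2  0  1  2  0  1  2

2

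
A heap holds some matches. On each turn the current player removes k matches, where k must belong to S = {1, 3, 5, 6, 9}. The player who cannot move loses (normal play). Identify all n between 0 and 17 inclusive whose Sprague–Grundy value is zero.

G(0) = 0
G(1) = mex{0} = 1
G(2) = mex{1} = 0
G(3) = mex{0,0} = 1
G(4) = mex{1,1} = 0
G(5) = mex{0,0,0} = 1
G(6) = mex{1,1,1,0} = 2
G(7) = mex{2,0,0,1} = 3
G(8) = mex{3,1,1,0} = 2
G(9) = mex{2,2,0,1,0} = 3
G(10) = mex{3,3,1,0,1} = 2
G(11) = mex{2,2,2,1,0} = 3
G(12) = mex{3,3,3,2,1} = 0
G(13) = mex{0,2,2,3,0} = 1
G(14) = mex{1,3,3,2,1} = 0
G(15) = mex{0,0,2,3,2} = 1
G(16) = mex{1,1,3,2,3} = 0
G(17) = mex{0,0,0,3,2} = 1
P-positions are exactly the n with G(n) = 0.

0, 2, 4, 12, 14, 16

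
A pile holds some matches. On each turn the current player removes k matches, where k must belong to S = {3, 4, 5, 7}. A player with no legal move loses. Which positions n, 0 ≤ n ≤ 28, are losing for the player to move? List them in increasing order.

G(0) = 0
G(1) = mex{} = 0
G(2) = mex{} = 0
G(3) = mex{0} = 1
G(4) = mex{0,0} = 1
G(5) = mex{0,0,0} = 1
G(6) = mex{1,0,0} = 2
G(7) = mex{1,1,0,0} = 2
G(8) = mex{1,1,1,0} = 2
G(9) = mex{2,1,1,0} = 3
G(10) = mex{2,2,1,1} = 0
G(11) = mex{2,2,2,1} = 0
G(12) = mex{3,2,2,1} = 0
G(13) = mex{0,3,2,2} = 1
G(14) = mex{0,0,3,2} = 1
G(15) = mex{0,0,0,2} = 1
G(16) = mex{1,0,0,3} = 2
G(17) = mex{1,1,0,0} = 2
G(18) = mex{1,1,1,0} = 2
G(19) = mex{2,1,1,0} = 3
G(20) = mex{2,2,1,1} = 0
G(21) = mex{2,2,2,1} = 0
G(22) = mex{3,2,2,1} = 0
G(23) = mex{0,3,2,2} = 1
G(24) = mex{0,0,3,2} = 1
G(25) = mex{0,0,0,2} = 1
G(26) = mex{1,0,0,3} = 2
G(27) = mex{1,1,0,0} = 2
G(28) = mex{1,1,1,0} = 2
P-positions are exactly the n with G(n) = 0.

0, 1, 2, 10, 11, 12, 20, 21, 22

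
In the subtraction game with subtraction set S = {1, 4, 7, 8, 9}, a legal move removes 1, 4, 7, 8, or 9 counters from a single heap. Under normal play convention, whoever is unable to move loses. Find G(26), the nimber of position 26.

4

G(0) = 0
G(1) = mex{0} = 1
G(2) = mex{1} = 0
G(3) = mex{0} = 1
G(4) = mex{1,0} = 2
G(5) = mex{2,1} = 0
G(6) = mex{0,0} = 1
G(7) = mex{1,1,0} = 2
G(8) = mex{2,2,1,0} = 3
G(9) = mex{3,0,0,1,0} = 2
G(10) = mex{2,1,1,0,1} = 3
G(11) = mex{3,2,2,1,0} = 4
G(12) = mex{4,3,0,2,1} = 5
G(13) = mex{5,2,1,0,2} = 3
G(14) = mex{3,3,2,1,0} = 4
G(15) = mex{4,4,3,2,1} = 0
G(16) = mex{0,5,2,3,2} = 1
G(17) = mex{1,3,3,2,3} = 0
G(18) = mex{0,4,4,3,2} = 1
G(19) = mex{1,0,5,4,3} = 2
G(20) = mex{2,1,3,5,4} = 0
G(21) = mex{0,0,4,3,5} = 1
G(22) = mex{1,1,0,4,3} = 2
G(23) = mex{2,2,1,0,4} = 3
G(24) = mex{3,0,0,1,0} = 2
G(25) = mex{2,1,1,0,1} = 3
G(26) = mex{3,2,2,1,0} = 4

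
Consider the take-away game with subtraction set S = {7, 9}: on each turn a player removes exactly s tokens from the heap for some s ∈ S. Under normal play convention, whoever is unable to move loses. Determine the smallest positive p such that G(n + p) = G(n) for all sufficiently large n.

n :  0  1  2  3  4  5  6  7  8  9 10 11 12 13 14 15 16 17 18 19 20 21 22 23 24 25 26 27 28 29 30 31 32 33
G :  0  0  0  0  0  0  0  1  1  1  1  1  1  1  2  2  0  0  0  0  0  0  0  1  1  1  1  1  1  1  2  2  0  0
G(n+16) = G(n) holds for n = 0,…,8 (a full window of length max(S) = 9), so the sequence is purely periodic with period 16.

16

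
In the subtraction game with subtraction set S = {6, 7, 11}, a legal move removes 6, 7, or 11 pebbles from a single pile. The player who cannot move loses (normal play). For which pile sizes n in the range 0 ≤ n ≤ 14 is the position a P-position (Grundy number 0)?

0, 1, 2, 3, 4, 5

n :  0  1  2  3  4  5  6  7  8  9 10 11 12 13 14
G :  0  0  0  0  0  0  1  1  1  1  1  1  2  2  2
P-positions are exactly the n with G(n) = 0.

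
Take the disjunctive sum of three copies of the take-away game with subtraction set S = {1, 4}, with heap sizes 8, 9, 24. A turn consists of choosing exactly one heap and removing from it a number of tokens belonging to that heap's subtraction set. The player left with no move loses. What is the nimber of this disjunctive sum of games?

All heaps use S = {1, 4}:
G(0) = 0
G(1) = mex{0} = 1
G(2) = mex{1} = 0
G(3) = mex{0} = 1
G(4) = mex{1,0} = 2
G(5) = mex{2,1} = 0
G(6) = mex{0,0} = 1
G(7) = mex{1,1} = 0
G(8) = mex{0,2} = 1
G(9) = mex{1,0} = 2
G(10) = mex{2,1} = 0
G(11) = mex{0,0} = 1
G(12) = mex{1,1} = 0
G(13) = mex{0,2} = 1
G(14) = mex{1,0} = 2
G(15) = mex{2,1} = 0
G(16) = mex{0,0} = 1
G(17) = mex{1,1} = 0
G(18) = mex{0,2} = 1
G(19) = mex{1,0} = 2
G(20) = mex{2,1} = 0
G(21) = mex{0,0} = 1
G(22) = mex{1,1} = 0
G(23) = mex{0,2} = 1
G(24) = mex{1,0} = 2
Heap A: G(8) = 1.
Heap B: G(9) = 2.
Heap C: G(24) = 2.
Combined Grundy value = 1 ⊕ 2 ⊕ 2 = 1.

1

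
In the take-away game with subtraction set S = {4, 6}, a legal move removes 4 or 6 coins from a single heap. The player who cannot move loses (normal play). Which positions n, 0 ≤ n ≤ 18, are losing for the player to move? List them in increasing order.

n :  0  1  2  3  4  5  6  7  8  9 10 11 12 13 14 15 16 17 18
G :  0  0  0  0  1  1  1  1  2  2  0  0  0  0  1  1  1  1  2
P-positions are exactly the n with G(n) = 0.

0, 1, 2, 3, 10, 11, 12, 13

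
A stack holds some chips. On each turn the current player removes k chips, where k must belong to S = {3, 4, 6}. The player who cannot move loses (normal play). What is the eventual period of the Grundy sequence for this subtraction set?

9

n :  0  1  2  3  4  5  6  7  8  9 10 11 12 13 14 15 16 17 18 19
G :  0  0  0  1  1  1  2  2  2  0  0  0  1  1  1  2  2  2  0  0
G(n+9) = G(n) holds for n = 0,…,5 (a full window of length max(S) = 6), so the sequence is purely periodic with period 9.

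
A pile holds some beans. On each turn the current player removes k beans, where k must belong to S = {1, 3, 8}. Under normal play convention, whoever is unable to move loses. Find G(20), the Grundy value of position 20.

3

G(0) = 0
G(1) = mex{0} = 1
G(2) = mex{1} = 0
G(3) = mex{0,0} = 1
G(4) = mex{1,1} = 0
G(5) = mex{0,0} = 1
G(6) = mex{1,1} = 0
G(7) = mex{0,0} = 1
G(8) = mex{1,1,0} = 2
G(9) = mex{2,0,1} = 3
G(10) = mex{3,1,0} = 2
G(11) = mex{2,2,1} = 0
G(12) = mex{0,3,0} = 1
G(13) = mex{1,2,1} = 0
G(14) = mex{0,0,0} = 1
G(15) = mex{1,1,1} = 0
G(16) = mex{0,0,2} = 1
G(17) = mex{1,1,3} = 0
G(18) = mex{0,0,2} = 1
G(19) = mex{1,1,0} = 2
G(20) = mex{2,0,1} = 3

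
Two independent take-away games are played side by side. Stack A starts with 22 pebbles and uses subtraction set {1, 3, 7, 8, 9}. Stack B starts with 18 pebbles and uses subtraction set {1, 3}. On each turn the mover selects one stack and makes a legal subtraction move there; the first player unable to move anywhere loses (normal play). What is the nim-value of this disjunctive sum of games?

Stack A, S = {1, 3, 7, 8, 9}:
G(0) = 0
G(1) = mex{0} = 1
G(2) = mex{1} = 0
G(3) = mex{0,0} = 1
G(4) = mex{1,1} = 0
G(5) = mex{0,0} = 1
G(6) = mex{1,1} = 0
G(7) = mex{0,0,0} = 1
G(8) = mex{1,1,1,0} = 2
G(9) = mex{2,0,0,1,0} = 3
G(10) = mex{3,1,1,0,1} = 2
G(11) = mex{2,2,0,1,0} = 3
G(12) = mex{3,3,1,0,1} = 2
G(13) = mex{2,2,0,1,0} = 3
G(14) = mex{3,3,1,0,1} = 2
G(15) = mex{2,2,2,1,0} = 3
G(16) = mex{3,3,3,2,1} = 0
G(17) = mex{0,2,2,3,2} = 1
G(18) = mex{1,3,3,2,3} = 0
G(19) = mex{0,0,2,3,2} = 1
G(20) = mex{1,1,3,2,3} = 0
G(21) = mex{0,0,2,3,2} = 1
G(22) = mex{1,1,3,2,3} = 0
G_A(22) = 0.
Stack B, S = {1, 3}:
G(0) = 0
G(1) = mex{0} = 1
G(2) = mex{1} = 0
G(3) = mex{0,0} = 1
G(4) = mex{1,1} = 0
G(5) = mex{0,0} = 1
G(6) = mex{1,1} = 0
G(7) = mex{0,0} = 1
G(8) = mex{1,1} = 0
G(9) = mex{0,0} = 1
G(10) = mex{1,1} = 0
G(11) = mex{0,0} = 1
G(12) = mex{1,1} = 0
G(13) = mex{0,0} = 1
G(14) = mex{1,1} = 0
G(15) = mex{0,0} = 1
G(16) = mex{1,1} = 0
G(17) = mex{0,0} = 1
G(18) = mex{1,1} = 0
G_B(18) = 0.
Combined Grundy value = 0 ⊕ 0 = 0.

0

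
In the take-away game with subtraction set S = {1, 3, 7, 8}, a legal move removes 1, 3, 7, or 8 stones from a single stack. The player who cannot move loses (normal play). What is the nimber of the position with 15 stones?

0

n :  0  1  2  3  4  5  6  7  8  9 10 11 12 13 14 15
G :  0  1  0  1  0  1  0  1  2  3  2  3  2  3  2  0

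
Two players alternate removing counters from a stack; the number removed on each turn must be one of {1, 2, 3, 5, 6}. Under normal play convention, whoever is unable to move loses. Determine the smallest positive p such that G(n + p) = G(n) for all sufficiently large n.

n :  0  1  2  3  4  5  6  7  8  9 10 11 12 13 14
G :  0  1  2  3  0  1  2  3  0  1  2  3  0  1  2
G(n+4) = G(n) holds for n = 0,…,5 (a full window of length max(S) = 6), so the sequence is purely periodic with period 4.

4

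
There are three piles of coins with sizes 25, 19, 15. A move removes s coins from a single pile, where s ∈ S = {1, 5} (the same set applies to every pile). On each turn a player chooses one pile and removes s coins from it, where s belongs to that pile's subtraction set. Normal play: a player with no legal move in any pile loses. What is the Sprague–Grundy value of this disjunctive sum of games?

All piles use S = {1, 5}:
G(0) = 0
G(1) = mex{0} = 1
G(2) = mex{1} = 0
G(3) = mex{0} = 1
G(4) = mex{1} = 0
G(5) = mex{0,0} = 1
G(6) = mex{1,1} = 0
G(7) = mex{0,0} = 1
G(8) = mex{1,1} = 0
G(9) = mex{0,0} = 1
G(10) = mex{1,1} = 0
G(11) = mex{0,0} = 1
G(12) = mex{1,1} = 0
G(13) = mex{0,0} = 1
G(14) = mex{1,1} = 0
G(15) = mex{0,0} = 1
G(16) = mex{1,1} = 0
G(17) = mex{0,0} = 1
G(18) = mex{1,1} = 0
G(19) = mex{0,0} = 1
G(20) = mex{1,1} = 0
G(21) = mex{0,0} = 1
G(22) = mex{1,1} = 0
G(23) = mex{0,0} = 1
G(24) = mex{1,1} = 0
G(25) = mex{0,0} = 1
Pile A: G(25) = 1.
Pile B: G(19) = 1.
Pile C: G(15) = 1.
Combined Grundy value = 1 ⊕ 1 ⊕ 1 = 1.

1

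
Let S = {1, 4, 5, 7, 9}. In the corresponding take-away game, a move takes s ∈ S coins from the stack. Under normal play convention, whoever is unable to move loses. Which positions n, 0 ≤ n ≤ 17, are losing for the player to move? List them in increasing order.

0, 2, 8, 10, 16

n :  0  1  2  3  4  5  6  7  8  9 10 11 12 13 14 15 16 17
G :  0  1  0  1  2  3  2  3  0  1  0  1  2  3  2  3  0  1
P-positions are exactly the n with G(n) = 0.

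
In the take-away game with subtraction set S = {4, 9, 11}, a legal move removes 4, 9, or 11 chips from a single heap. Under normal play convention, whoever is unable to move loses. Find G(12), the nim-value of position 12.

G(0) = 0
G(1) = mex{} = 0
G(2) = mex{} = 0
G(3) = mex{} = 0
G(4) = mex{0} = 1
G(5) = mex{0} = 1
G(6) = mex{0} = 1
G(7) = mex{0} = 1
G(8) = mex{1} = 0
G(9) = mex{1,0} = 2
G(10) = mex{1,0} = 2
G(11) = mex{1,0,0} = 2
G(12) = mex{0,0,0} = 1

1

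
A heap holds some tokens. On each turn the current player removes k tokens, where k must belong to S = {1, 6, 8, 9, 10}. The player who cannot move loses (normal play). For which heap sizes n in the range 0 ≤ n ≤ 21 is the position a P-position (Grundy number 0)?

0, 2, 4, 7, 18, 20

G(0) = 0
G(1) = mex{0} = 1
G(2) = mex{1} = 0
G(3) = mex{0} = 1
G(4) = mex{1} = 0
G(5) = mex{0} = 1
G(6) = mex{1,0} = 2
G(7) = mex{2,1} = 0
G(8) = mex{0,0,0} = 1
G(9) = mex{1,1,1,0} = 2
G(10) = mex{2,0,0,1,0} = 3
G(11) = mex{3,1,1,0,1} = 2
G(12) = mex{2,2,0,1,0} = 3
G(13) = mex{3,0,1,0,1} = 2
G(14) = mex{2,1,2,1,0} = 3
G(15) = mex{3,2,0,2,1} = 4
G(16) = mex{4,3,1,0,2} = 5
G(17) = mex{5,2,2,1,0} = 3
G(18) = mex{3,3,3,2,1} = 0
G(19) = mex{0,2,2,3,2} = 1
G(20) = mex{1,3,3,2,3} = 0
G(21) = mex{0,4,2,3,2} = 1
P-positions are exactly the n with G(n) = 0.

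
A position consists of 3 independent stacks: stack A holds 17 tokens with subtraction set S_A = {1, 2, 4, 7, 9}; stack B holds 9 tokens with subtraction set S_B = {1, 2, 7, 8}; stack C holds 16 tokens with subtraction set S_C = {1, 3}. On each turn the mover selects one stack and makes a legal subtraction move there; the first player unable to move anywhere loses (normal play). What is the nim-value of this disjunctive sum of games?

0

Stack A, S = {1, 2, 4, 7, 9}:
G(0) = 0
G(1) = mex{0} = 1
G(2) = mex{1,0} = 2
G(3) = mex{2,1} = 0
G(4) = mex{0,2,0} = 1
G(5) = mex{1,0,1} = 2
G(6) = mex{2,1,2} = 0
G(7) = mex{0,2,0,0} = 1
G(8) = mex{1,0,1,1} = 2
G(9) = mex{2,1,2,2,0} = 3
G(10) = mex{3,2,0,0,1} = 4
G(11) = mex{4,3,1,1,2} = 0
G(12) = mex{0,4,2,2,0} = 1
G(13) = mex{1,0,3,0,1} = 2
G(14) = mex{2,1,4,1,2} = 0
G(15) = mex{0,2,0,2,0} = 1
G(16) = mex{1,0,1,3,1} = 2
G(17) = mex{2,1,2,4,2} = 0
G_A(17) = 0.
Stack B, S = {1, 2, 7, 8}:
n : 0 1 2 3 4 5 6 7 8 9
G : 0 1 2 0 1 2 0 1 2 0
G_B(9) = 0.
Stack C, S = {1, 3}:
n :  0  1  2  3  4  5  6  7  8  9 10 11 12 13 14 15 16
G :  0  1  0  1  0  1  0  1  0  1  0  1  0  1  0  1  0
G_C(16) = 0.
Combined Grundy value = 0 ⊕ 0 ⊕ 0 = 0.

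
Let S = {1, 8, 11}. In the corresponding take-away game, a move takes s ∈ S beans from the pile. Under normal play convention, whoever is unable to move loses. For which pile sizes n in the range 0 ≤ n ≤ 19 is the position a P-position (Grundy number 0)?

n :  0  1  2  3  4  5  6  7  8  9 10 11 12 13 14 15 16 17 18 19
G :  0  1  0  1  0  1  0  1  2  0  1  2  3  2  3  2  0  1  0  1
P-positions are exactly the n with G(n) = 0.

0, 2, 4, 6, 9, 16, 18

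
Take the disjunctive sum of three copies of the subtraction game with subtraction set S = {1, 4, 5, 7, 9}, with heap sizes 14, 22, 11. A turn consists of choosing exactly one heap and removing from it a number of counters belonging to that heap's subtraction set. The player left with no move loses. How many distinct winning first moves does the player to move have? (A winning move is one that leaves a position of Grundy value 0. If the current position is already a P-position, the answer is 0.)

8

All heaps use S = {1, 4, 5, 7, 9}:
G(0) = 0
G(1) = mex{0} = 1
G(2) = mex{1} = 0
G(3) = mex{0} = 1
G(4) = mex{1,0} = 2
G(5) = mex{2,1,0} = 3
G(6) = mex{3,0,1} = 2
G(7) = mex{2,1,0,0} = 3
G(8) = mex{3,2,1,1} = 0
G(9) = mex{0,3,2,0,0} = 1
G(10) = mex{1,2,3,1,1} = 0
G(11) = mex{0,3,2,2,0} = 1
G(12) = mex{1,0,3,3,1} = 2
G(13) = mex{2,1,0,2,2} = 3
G(14) = mex{3,0,1,3,3} = 2
G(15) = mex{2,1,0,0,2} = 3
G(16) = mex{3,2,1,1,3} = 0
G(17) = mex{0,3,2,0,0} = 1
G(18) = mex{1,2,3,1,1} = 0
G(19) = mex{0,3,2,2,0} = 1
G(20) = mex{1,0,3,3,1} = 2
G(21) = mex{2,1,0,2,2} = 3
G(22) = mex{3,0,1,3,3} = 2
Heap A: G(14) = 2.
Heap B: G(22) = 2.
Heap C: G(11) = 1.
Combined Grundy value = 2 ⊕ 2 ⊕ 1 = 1.
A winning move leaves total XOR = 0, i.e. changes one component's Grundy value g to g ⊕ X where X is the current total.
Heap A: need g' = 2⊕1 = 3. Options: 14−1→G=3, 14−4→G=0, 14−5→G=1, 14−7→G=3, 14−9→G=3. Hits: 3.
Heap B: need g' = 2⊕1 = 3. Options: 22−1→G=3, 22−4→G=0, 22−5→G=1, 22−7→G=3, 22−9→G=3. Hits: 3.
Heap C: need g' = 1⊕1 = 0. Options: 11−1→G=0, 11−4→G=3, 11−5→G=2, 11−7→G=2, 11−9→G=0. Hits: 2.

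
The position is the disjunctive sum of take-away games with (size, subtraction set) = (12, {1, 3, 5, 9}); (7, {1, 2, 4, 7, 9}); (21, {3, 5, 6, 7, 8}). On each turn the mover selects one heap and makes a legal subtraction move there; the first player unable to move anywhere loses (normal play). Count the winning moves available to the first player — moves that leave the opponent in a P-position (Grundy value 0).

3

Heap A, S = {1, 3, 5, 9}:
G(0) = 0
G(1) = mex{0} = 1
G(2) = mex{1} = 0
G(3) = mex{0,0} = 1
G(4) = mex{1,1} = 0
G(5) = mex{0,0,0} = 1
G(6) = mex{1,1,1} = 0
G(7) = mex{0,0,0} = 1
G(8) = mex{1,1,1} = 0
G(9) = mex{0,0,0,0} = 1
G(10) = mex{1,1,1,1} = 0
G(11) = mex{0,0,0,0} = 1
G(12) = mex{1,1,1,1} = 0
G_A(12) = 0.
Heap B, S = {1, 2, 4, 7, 9}:
G(0) = 0
G(1) = mex{0} = 1
G(2) = mex{1,0} = 2
G(3) = mex{2,1} = 0
G(4) = mex{0,2,0} = 1
G(5) = mex{1,0,1} = 2
G(6) = mex{2,1,2} = 0
G(7) = mex{0,2,0,0} = 1
G_B(7) = 1.
Heap C, S = {3, 5, 6, 7, 8}:
G(0) = 0
G(1) = mex{} = 0
G(2) = mex{} = 0
G(3) = mex{0} = 1
G(4) = mex{0} = 1
G(5) = mex{0,0} = 1
G(6) = mex{1,0,0} = 2
G(7) = mex{1,0,0,0} = 2
G(8) = mex{1,1,0,0,0} = 2
G(9) = mex{2,1,1,0,0} = 3
G(10) = mex{2,1,1,1,0} = 3
G(11) = mex{2,2,1,1,1} = 0
G(12) = mex{3,2,2,1,1} = 0
G(13) = mex{3,2,2,2,1} = 0
G(14) = mex{0,3,2,2,2} = 1
G(15) = mex{0,3,3,2,2} = 1
G(16) = mex{0,0,3,3,2} = 1
G(17) = mex{1,0,0,3,3} = 2
G(18) = mex{1,0,0,0,3} = 2
G(19) = mex{1,1,0,0,0} = 2
G(20) = mex{2,1,1,0,0} = 3
G(21) = mex{2,1,1,1,0} = 3
G_C(21) = 3.
Combined Grundy value = 0 ⊕ 1 ⊕ 3 = 2.
A winning move leaves total XOR = 0, i.e. changes one component's Grundy value g to g ⊕ X where X is the current total.
Heap A: need g' = 0⊕2 = 2. Options: 12−1→G=1, 12−3→G=1, 12−5→G=1, 12−9→G=1. Hits: 0.
Heap B: need g' = 1⊕2 = 3. Options: 7−1→G=0, 7−2→G=2, 7−4→G=0, 7−7→G=0. Hits: 0.
Heap C: need g' = 3⊕2 = 1. Options: 21−3→G=2, 21−5→G=1, 21−6→G=1, 21−7→G=1, 21−8→G=0. Hits: 3.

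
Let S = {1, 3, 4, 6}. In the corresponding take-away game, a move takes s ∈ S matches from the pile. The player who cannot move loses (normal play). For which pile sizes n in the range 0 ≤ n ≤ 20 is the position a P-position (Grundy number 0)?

0, 2, 7, 9, 14, 16

G(0) = 0
G(1) = mex{0} = 1
G(2) = mex{1} = 0
G(3) = mex{0,0} = 1
G(4) = mex{1,1,0} = 2
G(5) = mex{2,0,1} = 3
G(6) = mex{3,1,0,0} = 2
G(7) = mex{2,2,1,1} = 0
G(8) = mex{0,3,2,0} = 1
G(9) = mex{1,2,3,1} = 0
G(10) = mex{0,0,2,2} = 1
G(11) = mex{1,1,0,3} = 2
G(12) = mex{2,0,1,2} = 3
G(13) = mex{3,1,0,0} = 2
G(14) = mex{2,2,1,1} = 0
G(15) = mex{0,3,2,0} = 1
G(16) = mex{1,2,3,1} = 0
G(17) = mex{0,0,2,2} = 1
G(18) = mex{1,1,0,3} = 2
G(19) = mex{2,0,1,2} = 3
G(20) = mex{3,1,0,0} = 2
P-positions are exactly the n with G(n) = 0.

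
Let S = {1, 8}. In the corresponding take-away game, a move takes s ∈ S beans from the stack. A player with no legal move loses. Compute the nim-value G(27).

0

n :  0  1  2  3  4  5  6  7  8  9 10 11 12 13 14 15 16 17 18 19 20 21 22 23 24 25 26 27
G :  0  1  0  1  0  1  0  1  2  0  1  0  1  0  1  0  1  2  0  1  0  1  0  1  0  1  2  0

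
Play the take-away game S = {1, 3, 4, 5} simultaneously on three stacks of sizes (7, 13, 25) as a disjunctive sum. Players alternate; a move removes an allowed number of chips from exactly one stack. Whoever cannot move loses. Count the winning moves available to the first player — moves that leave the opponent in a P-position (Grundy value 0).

4

All stacks use S = {1, 3, 4, 5}:
n :  0  1  2  3  4  5  6  7  8  9 10 11 12 13 14 15 16 17 18 19 20 21 22 23 24 25
G :  0  1  0  1  2  3  2  3  0  1  0  1  2  3  2  3  0  1  0  1  2  3  2  3  0  1
Stack A: G(7) = 3.
Stack B: G(13) = 3.
Stack C: G(25) = 1.
Combined Grundy value = 3 ⊕ 3 ⊕ 1 = 1.
A winning move leaves total XOR = 0, i.e. changes one component's Grundy value g to g ⊕ X where X is the current total.
Stack A: need g' = 3⊕1 = 2. Options: 7−1→G=2, 7−3→G=2, 7−4→G=1, 7−5→G=0. Hits: 2.
Stack B: need g' = 3⊕1 = 2. Options: 13−1→G=2, 13−3→G=0, 13−4→G=1, 13−5→G=0. Hits: 1.
Stack C: need g' = 1⊕1 = 0. Options: 25−1→G=0, 25−3→G=2, 25−4→G=3, 25−5→G=2. Hits: 1.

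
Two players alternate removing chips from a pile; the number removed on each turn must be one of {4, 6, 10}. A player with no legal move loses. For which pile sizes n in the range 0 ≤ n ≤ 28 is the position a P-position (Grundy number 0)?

0, 1, 2, 3, 14, 15, 16, 17, 28

G(0) = 0
G(1) = mex{} = 0
G(2) = mex{} = 0
G(3) = mex{} = 0
G(4) = mex{0} = 1
G(5) = mex{0} = 1
G(6) = mex{0,0} = 1
G(7) = mex{0,0} = 1
G(8) = mex{1,0} = 2
G(9) = mex{1,0} = 2
G(10) = mex{1,1,0} = 2
G(11) = mex{1,1,0} = 2
G(12) = mex{2,1,0} = 3
G(13) = mex{2,1,0} = 3
G(14) = mex{2,2,1} = 0
G(15) = mex{2,2,1} = 0
G(16) = mex{3,2,1} = 0
G(17) = mex{3,2,1} = 0
G(18) = mex{0,3,2} = 1
G(19) = mex{0,3,2} = 1
G(20) = mex{0,0,2} = 1
G(21) = mex{0,0,2} = 1
G(22) = mex{1,0,3} = 2
G(23) = mex{1,0,3} = 2
G(24) = mex{1,1,0} = 2
G(25) = mex{1,1,0} = 2
G(26) = mex{2,1,0} = 3
G(27) = mex{2,1,0} = 3
G(28) = mex{2,2,1} = 0
P-positions are exactly the n with G(n) = 0.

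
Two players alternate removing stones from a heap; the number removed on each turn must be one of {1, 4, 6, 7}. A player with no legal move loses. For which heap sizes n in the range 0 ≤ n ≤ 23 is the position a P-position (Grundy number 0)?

n :  0  1  2  3  4  5  6  7  8  9 10 11 12 13 14 15 16 17 18 19 20 21 22 23
G :  0  1  0  1  2  0  1  2  3  2  0  1  2  0  1  0  1  2  0  1  2  3  2  0
P-positions are exactly the n with G(n) = 0.

0, 2, 5, 10, 13, 15, 18, 23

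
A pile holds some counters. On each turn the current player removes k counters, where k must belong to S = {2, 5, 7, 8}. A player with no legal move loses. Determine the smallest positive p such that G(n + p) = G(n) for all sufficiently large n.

23

G(0) = 0
G(1) = mex{} = 0
G(2) = mex{0} = 1
G(3) = mex{0} = 1
G(4) = mex{1} = 0
G(5) = mex{1,0} = 2
G(6) = mex{0,0} = 1
G(7) = mex{2,1,0} = 3
G(8) = mex{1,1,0,0} = 2
G(9) = mex{3,0,1,0} = 2
G(10) = mex{2,2,1,1} = 0
G(11) = mex{2,1,0,1} = 3
G(12) = mex{0,3,2,0} = 1
G(13) = mex{3,2,1,2} = 0
G(14) = mex{1,2,3,1} = 0
G(15) = mex{0,0,2,3} = 1
G(16) = mex{0,3,2,2} = 1
G(17) = mex{1,1,0,2} = 3
G(18) = mex{1,0,3,0} = 2
G(19) = mex{3,0,1,3} = 2
G(20) = mex{2,1,0,1} = 3
G(21) = mex{2,1,0,0} = 3
G(22) = mex{3,3,1,0} = 2
G(23) = mex{3,2,1,1} = 0
G(24) = mex{2,2,3,1} = 0
G(25) = mex{0,3,2,3} = 1
G(26) = mex{0,3,2,2} = 1
G(27) = mex{1,2,3,2} = 0
G(28) = mex{1,0,3,3} = 2
G(29) = mex{0,0,2,3} = 1
G(30) = mex{2,1,0,2} = 3
G(31) = mex{1,1,0,0} = 2
G(32) = mex{3,0,1,0} = 2
G(33) = mex{2,2,1,1} = 0
G(34) = mex{2,1,0,1} = 3
G(35) = mex{0,3,2,0} = 1
G(36) = mex{3,2,1,2} = 0
G(37) = mex{1,2,3,1} = 0
G(38) = mex{0,0,2,3} = 1
G(39) = mex{0,3,2,2} = 1
G(40) = mex{1,1,0,2} = 3
G(41) = mex{1,0,3,0} = 2
G(42) = mex{3,0,1,3} = 2
G(43) = mex{2,1,0,1} = 3
G(44) = mex{2,1,0,0} = 3
G(45) = mex{3,3,1,0} = 2
G(46) = mex{3,2,1,1} = 0
G(47) = mex{2,2,3,1} = 0
G(n+23) = G(n) holds for n = 0,…,7 (a full window of length max(S) = 8), so the sequence is purely periodic with period 23.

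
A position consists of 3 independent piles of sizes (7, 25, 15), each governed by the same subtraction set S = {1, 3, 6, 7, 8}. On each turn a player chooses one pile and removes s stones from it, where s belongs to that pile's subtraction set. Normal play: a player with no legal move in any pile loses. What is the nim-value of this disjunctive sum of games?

All piles use S = {1, 3, 6, 7, 8}:
n :  0  1  2  3  4  5  6  7  8  9 10 11 12 13 14 15 16 17 18 19 20 21 22 23 24 25
G :  0  1  0  1  0  1  2  3  2  3  2  3  4  0  1  0  1  0  1  2  3  2  3  2  3  4
Pile A: G(7) = 3.
Pile B: G(25) = 4.
Pile C: G(15) = 0.
Combined Grundy value = 3 ⊕ 4 ⊕ 0 = 7.

7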